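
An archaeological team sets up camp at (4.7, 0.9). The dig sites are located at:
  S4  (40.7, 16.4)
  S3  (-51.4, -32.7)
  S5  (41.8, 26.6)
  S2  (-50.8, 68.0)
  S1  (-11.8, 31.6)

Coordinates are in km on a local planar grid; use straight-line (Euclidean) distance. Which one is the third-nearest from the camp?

S5

Distances from the camp ((4.7, 0.9)):
S1: 34.9 km
S4: 39.2 km
S5: 45.1 km
S3: 65.4 km
S2: 87.1 km
The third-nearest is S5 at 45.1 km.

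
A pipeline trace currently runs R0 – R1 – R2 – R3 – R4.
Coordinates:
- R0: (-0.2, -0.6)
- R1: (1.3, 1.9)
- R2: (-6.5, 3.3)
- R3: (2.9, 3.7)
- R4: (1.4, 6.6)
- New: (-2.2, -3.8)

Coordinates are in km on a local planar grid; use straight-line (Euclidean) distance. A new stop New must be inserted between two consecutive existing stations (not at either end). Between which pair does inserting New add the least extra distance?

Added distance for inserting New between each consecutive pair:
R0–R1: 7.5 km
R1–R2: 7.1 km
R2–R3: 8.0 km
R3–R4: 16.8 km
Smallest added distance is 7.1 km, inserting between R1 and R2.

between R1 and R2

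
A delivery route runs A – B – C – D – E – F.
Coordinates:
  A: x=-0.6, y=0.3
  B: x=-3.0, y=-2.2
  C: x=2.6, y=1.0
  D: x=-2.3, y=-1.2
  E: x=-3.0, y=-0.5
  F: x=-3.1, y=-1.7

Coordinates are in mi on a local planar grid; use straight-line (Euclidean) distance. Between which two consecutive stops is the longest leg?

Leg distances:
A→B: 3.5 mi
B→C: 6.4 mi
C→D: 5.4 mi
D→E: 1.0 mi
E→F: 1.2 mi
The longest leg is B–C at 6.4 mi.

B–C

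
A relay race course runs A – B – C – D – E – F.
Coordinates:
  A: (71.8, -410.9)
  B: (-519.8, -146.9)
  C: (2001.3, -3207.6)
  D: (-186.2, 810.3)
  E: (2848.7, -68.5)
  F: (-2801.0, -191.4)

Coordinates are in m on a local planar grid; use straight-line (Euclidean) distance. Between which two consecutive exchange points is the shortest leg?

A–B

Leg distances:
A→B: 647.8 m
B→C: 3965.3 m
C→D: 4574.8 m
D→E: 3159.6 m
E→F: 5651.0 m
The shortest leg is A–B at 647.8 m.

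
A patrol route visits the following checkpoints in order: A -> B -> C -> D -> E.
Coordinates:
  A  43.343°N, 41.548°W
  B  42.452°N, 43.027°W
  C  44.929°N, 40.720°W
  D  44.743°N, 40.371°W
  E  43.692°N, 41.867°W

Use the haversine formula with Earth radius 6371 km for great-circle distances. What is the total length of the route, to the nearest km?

689 km

Leg distances:
A→B: 156.0 km  (cumulative 156.0 km)
B→C: 332.0 km  (cumulative 488.0 km)
C→D: 34.4 km  (cumulative 522.4 km)
D→E: 166.9 km  (cumulative 689.4 km)
Total route length ≈ 689 km.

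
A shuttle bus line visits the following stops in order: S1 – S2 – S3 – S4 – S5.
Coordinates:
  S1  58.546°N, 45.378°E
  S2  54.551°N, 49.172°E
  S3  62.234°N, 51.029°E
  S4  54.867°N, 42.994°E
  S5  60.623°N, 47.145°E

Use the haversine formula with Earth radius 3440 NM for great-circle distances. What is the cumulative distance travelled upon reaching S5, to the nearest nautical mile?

Leg distances:
S1→S2: 270.6 NM  (cumulative 270.6 NM)
S2→S3: 464.9 NM  (cumulative 735.6 NM)
S3→S4: 508.1 NM  (cumulative 1243.6 NM)
S4→S5: 370.1 NM  (cumulative 1613.7 NM)
Cumulative distance at S5 ≈ 1614 NM.

1614 NM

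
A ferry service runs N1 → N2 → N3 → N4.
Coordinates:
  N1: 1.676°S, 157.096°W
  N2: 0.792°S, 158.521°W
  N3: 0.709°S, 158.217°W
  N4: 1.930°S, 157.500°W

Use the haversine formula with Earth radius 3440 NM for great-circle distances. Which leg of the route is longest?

N1–N2

Leg distances:
N1→N2: 100.7 NM
N2→N3: 18.9 NM
N3→N4: 85.0 NM
The longest leg is N1–N2 at 100.7 NM.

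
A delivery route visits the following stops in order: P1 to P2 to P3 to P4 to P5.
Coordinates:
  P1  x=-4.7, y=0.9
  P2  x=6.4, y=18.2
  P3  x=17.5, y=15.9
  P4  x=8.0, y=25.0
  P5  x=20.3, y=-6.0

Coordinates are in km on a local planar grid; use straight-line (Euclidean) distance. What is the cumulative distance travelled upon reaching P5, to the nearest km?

Leg distances:
P1→P2: 20.6 km  (cumulative 20.6 km)
P2→P3: 11.3 km  (cumulative 31.9 km)
P3→P4: 13.2 km  (cumulative 45.0 km)
P4→P5: 33.4 km  (cumulative 78.4 km)
Cumulative distance at P5 ≈ 78 km.

78 km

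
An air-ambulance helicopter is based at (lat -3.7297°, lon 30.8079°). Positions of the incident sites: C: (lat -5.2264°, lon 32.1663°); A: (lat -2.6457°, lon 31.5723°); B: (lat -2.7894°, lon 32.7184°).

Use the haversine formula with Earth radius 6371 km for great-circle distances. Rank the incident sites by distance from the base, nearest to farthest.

A, C, B

Distance from the base at (lat -3.7297°, lon 30.8079°) to each:
A (lat -2.6457°, lon 31.5723°): 147.4 km
C (lat -5.2264°, lon 32.1663°): 224.4 km
B (lat -2.7894°, lon 32.7184°): 236.5 km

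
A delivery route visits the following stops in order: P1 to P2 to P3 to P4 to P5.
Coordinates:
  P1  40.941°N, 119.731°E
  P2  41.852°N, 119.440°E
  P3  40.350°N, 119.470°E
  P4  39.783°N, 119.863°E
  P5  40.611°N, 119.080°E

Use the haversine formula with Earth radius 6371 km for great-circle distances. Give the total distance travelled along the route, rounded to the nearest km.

Leg distances:
P1→P2: 104.2 km  (cumulative 104.2 km)
P2→P3: 167.0 km  (cumulative 271.2 km)
P3→P4: 71.4 km  (cumulative 342.6 km)
P4→P5: 113.6 km  (cumulative 456.1 km)
Total route length ≈ 456 km.

456 km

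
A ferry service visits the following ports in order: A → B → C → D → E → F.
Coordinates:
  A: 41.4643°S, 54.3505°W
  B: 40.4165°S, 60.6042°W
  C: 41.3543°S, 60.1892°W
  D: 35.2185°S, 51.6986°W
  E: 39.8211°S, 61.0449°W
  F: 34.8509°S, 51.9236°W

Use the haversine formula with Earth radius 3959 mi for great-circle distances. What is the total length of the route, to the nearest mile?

2237 mi

Leg distances:
A→B: 334.3 mi  (cumulative 334.3 mi)
B→C: 68.3 mi  (cumulative 402.6 mi)
C→D: 625.4 mi  (cumulative 1028.0 mi)
D→E: 602.4 mi  (cumulative 1630.4 mi)
E→F: 607.0 mi  (cumulative 2237.4 mi)
Total route length ≈ 2237 mi.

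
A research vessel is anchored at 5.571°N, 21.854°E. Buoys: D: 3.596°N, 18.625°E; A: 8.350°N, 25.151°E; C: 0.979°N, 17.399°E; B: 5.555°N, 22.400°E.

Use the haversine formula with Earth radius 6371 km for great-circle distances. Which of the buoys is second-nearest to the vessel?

D

Distances from the vessel (5.571°N, 21.854°E):
B: 60.5 km
D: 419.9 km
A: 477.4 km
C: 710.8 km
The second-nearest is D at 419.9 km.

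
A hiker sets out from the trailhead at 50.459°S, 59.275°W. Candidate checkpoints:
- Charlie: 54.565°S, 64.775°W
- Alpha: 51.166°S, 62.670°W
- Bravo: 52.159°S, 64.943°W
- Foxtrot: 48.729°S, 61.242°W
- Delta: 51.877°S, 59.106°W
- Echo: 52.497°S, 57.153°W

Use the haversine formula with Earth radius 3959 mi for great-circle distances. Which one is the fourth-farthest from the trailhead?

Distance to each, sorted:
Charlie: 365.8 mi
Bravo: 271.4 mi
Echo: 167.8 mi
Alpha: 156.1 mi
Foxtrot: 148.5 mi
Delta: 98.3 mi
The fourth-farthest is Alpha at 156.1 mi.

Alpha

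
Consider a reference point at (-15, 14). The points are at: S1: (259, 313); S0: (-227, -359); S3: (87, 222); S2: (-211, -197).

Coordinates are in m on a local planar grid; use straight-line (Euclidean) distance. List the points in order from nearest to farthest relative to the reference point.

S3, S2, S1, S0

Distance from the reference point at (-15, 14) to each:
S3 (87, 222): 231.7 m
S2 (-211, -197): 288.0 m
S1 (259, 313): 405.6 m
S0 (-227, -359): 429.0 m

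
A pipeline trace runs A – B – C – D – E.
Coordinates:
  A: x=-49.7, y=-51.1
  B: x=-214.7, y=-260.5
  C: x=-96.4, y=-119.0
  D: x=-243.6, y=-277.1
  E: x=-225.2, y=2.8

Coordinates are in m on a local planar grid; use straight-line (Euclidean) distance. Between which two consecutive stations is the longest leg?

Leg distances:
A→B: 266.6 m
B→C: 184.4 m
C→D: 216.0 m
D→E: 280.5 m
The longest leg is D–E at 280.5 m.

D–E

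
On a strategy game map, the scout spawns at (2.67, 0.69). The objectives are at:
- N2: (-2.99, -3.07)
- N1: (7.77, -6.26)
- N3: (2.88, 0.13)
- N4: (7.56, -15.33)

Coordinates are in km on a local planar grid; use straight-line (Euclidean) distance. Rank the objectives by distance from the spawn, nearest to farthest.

N3, N2, N1, N4

Distance from the spawn at (2.67, 0.69) to each:
N3 (2.88, 0.13): 0.6 km
N2 (-2.99, -3.07): 6.8 km
N1 (7.77, -6.26): 8.6 km
N4 (7.56, -15.33): 16.7 km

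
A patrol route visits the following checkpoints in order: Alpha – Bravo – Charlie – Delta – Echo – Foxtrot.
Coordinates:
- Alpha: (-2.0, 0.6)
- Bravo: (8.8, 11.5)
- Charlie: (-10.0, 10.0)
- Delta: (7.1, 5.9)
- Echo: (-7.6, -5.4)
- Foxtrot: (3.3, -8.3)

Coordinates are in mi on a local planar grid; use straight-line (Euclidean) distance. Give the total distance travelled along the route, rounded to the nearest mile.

Leg distances:
Alpha→Bravo: 15.3 mi  (cumulative 15.3 mi)
Bravo→Charlie: 18.9 mi  (cumulative 34.2 mi)
Charlie→Delta: 17.6 mi  (cumulative 51.8 mi)
Delta→Echo: 18.5 mi  (cumulative 70.3 mi)
Echo→Foxtrot: 11.3 mi  (cumulative 81.6 mi)
Total route length ≈ 82 mi.

82 mi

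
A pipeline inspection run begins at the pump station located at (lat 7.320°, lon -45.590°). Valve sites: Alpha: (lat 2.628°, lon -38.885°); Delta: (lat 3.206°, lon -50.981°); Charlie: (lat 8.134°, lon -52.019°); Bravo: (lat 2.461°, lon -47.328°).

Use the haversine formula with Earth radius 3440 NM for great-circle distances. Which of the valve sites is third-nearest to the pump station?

Distances from the pump station ((lat 7.320°, lon -45.590°)):
Bravo: 309.7 NM
Charlie: 385.6 NM
Delta: 406.0 NM
Alpha: 490.0 NM
The third-nearest is Delta at 406.0 NM.

Delta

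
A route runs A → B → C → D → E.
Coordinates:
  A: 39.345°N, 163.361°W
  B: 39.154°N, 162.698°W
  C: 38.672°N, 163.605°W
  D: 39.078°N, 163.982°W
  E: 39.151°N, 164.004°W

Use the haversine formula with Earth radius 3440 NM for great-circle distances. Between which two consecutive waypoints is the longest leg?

Leg distances:
A→B: 32.9 NM
B→C: 51.3 NM
C→D: 30.1 NM
D→E: 4.5 NM
The longest leg is B–C at 51.3 NM.

B–C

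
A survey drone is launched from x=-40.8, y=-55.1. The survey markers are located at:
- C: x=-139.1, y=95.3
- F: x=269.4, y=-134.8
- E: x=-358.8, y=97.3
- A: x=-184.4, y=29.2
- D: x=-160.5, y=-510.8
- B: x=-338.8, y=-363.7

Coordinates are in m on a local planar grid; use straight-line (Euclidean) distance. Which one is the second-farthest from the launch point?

B

Distance to each, sorted:
D: 471.2 m
B: 429.0 m
E: 352.6 m
F: 320.3 m
C: 179.7 m
A: 166.5 m
The second-farthest is B at 429.0 m.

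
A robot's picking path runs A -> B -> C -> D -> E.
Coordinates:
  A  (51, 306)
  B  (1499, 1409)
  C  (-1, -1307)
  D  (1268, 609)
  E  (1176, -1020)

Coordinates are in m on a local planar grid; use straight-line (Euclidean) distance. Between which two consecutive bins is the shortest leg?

D–E

Leg distances:
A→B: 1820.3 m
B→C: 3102.7 m
C→D: 2298.1 m
D→E: 1631.6 m
The shortest leg is D–E at 1631.6 m.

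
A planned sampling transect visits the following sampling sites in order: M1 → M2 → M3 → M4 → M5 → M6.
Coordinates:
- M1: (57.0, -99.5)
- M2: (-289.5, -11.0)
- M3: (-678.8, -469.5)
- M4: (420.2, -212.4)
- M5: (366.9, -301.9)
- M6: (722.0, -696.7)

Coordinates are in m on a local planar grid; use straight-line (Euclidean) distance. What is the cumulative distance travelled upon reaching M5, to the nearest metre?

2192 m

Leg distances:
M1→M2: 357.6 m  (cumulative 357.6 m)
M2→M3: 601.5 m  (cumulative 959.1 m)
M3→M4: 1128.7 m  (cumulative 2087.8 m)
M4→M5: 104.2 m  (cumulative 2191.9 m)
Cumulative distance at M5 ≈ 2192 m.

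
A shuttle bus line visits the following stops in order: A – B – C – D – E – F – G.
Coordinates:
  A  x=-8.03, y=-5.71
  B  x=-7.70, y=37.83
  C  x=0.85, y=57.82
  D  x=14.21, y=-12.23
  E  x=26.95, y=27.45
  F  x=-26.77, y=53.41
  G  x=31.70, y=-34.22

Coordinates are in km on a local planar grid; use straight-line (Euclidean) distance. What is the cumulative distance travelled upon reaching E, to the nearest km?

178 km

Leg distances:
A→B: 43.5 km  (cumulative 43.5 km)
B→C: 21.7 km  (cumulative 65.3 km)
C→D: 71.3 km  (cumulative 136.6 km)
D→E: 41.7 km  (cumulative 178.3 km)
Cumulative distance at E ≈ 178 km.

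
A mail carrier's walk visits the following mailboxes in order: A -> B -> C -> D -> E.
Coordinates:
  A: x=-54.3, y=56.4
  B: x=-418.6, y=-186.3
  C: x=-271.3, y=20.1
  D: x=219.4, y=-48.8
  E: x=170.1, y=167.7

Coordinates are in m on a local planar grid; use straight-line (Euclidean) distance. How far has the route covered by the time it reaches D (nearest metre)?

Leg distances:
A→B: 437.7 m  (cumulative 437.7 m)
B→C: 253.6 m  (cumulative 691.3 m)
C→D: 495.5 m  (cumulative 1186.8 m)
Cumulative distance at D ≈ 1187 m.

1187 m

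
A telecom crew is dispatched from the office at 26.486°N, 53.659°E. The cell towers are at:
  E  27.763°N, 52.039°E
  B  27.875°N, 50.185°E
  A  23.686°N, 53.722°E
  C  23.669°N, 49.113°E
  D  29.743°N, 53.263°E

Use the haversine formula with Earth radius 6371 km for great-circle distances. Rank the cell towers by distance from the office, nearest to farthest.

E, A, D, B, C

Computing each great-circle distance from 26.486°N, 53.659°E:
E 27.763°N, 52.039°E: 214.2 km
A 23.686°N, 53.722°E: 311.4 km
D 29.743°N, 53.263°E: 364.2 km
B 27.875°N, 50.185°E: 376.7 km
C 23.669°N, 49.113°E: 554.7 km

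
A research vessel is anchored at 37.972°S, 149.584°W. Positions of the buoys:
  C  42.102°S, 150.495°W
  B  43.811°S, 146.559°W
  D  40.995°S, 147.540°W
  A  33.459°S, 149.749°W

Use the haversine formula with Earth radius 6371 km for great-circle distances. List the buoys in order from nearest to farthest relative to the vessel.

D, C, A, B

Computing each great-circle distance from 37.972°S, 149.584°W:
D 40.995°S, 147.540°W: 379.1 km
C 42.102°S, 150.495°W: 465.7 km
A 33.459°S, 149.749°W: 502.0 km
B 43.811°S, 146.559°W: 697.1 km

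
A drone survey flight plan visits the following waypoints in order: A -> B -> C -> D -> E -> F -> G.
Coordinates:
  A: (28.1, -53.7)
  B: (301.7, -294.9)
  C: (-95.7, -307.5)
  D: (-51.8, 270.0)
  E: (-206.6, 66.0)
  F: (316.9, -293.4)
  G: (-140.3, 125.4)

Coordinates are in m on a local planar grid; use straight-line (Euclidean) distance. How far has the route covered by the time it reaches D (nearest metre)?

1342 m

Leg distances:
A→B: 364.7 m  (cumulative 364.7 m)
B→C: 397.6 m  (cumulative 762.3 m)
C→D: 579.2 m  (cumulative 1341.5 m)
Cumulative distance at D ≈ 1342 m.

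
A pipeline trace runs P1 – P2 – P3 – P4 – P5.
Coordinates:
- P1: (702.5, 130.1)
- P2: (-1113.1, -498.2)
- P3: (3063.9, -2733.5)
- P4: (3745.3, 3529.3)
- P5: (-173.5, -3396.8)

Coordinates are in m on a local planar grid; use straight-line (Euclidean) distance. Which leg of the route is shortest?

Leg distances:
P1→P2: 1921.2 m
P2→P3: 4737.5 m
P3→P4: 6299.8 m
P4→P5: 7957.9 m
The shortest leg is P1–P2 at 1921.2 m.

P1–P2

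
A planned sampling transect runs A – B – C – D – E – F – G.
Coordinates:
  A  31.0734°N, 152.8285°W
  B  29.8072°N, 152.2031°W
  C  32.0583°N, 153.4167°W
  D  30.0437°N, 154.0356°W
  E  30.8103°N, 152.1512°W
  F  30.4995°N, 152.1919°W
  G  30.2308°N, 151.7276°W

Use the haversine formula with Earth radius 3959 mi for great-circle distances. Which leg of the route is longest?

B–C

Leg distances:
A→B: 95.1 mi
B→C: 171.4 mi
C→D: 143.9 mi
D→E: 124.1 mi
E→F: 21.6 mi
F→G: 33.3 mi
The longest leg is B–C at 171.4 mi.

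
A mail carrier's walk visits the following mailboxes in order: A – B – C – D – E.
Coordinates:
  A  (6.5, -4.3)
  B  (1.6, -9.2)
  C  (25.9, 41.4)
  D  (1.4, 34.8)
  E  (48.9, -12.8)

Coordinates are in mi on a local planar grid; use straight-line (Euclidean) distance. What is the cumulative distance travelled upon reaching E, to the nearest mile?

Leg distances:
A→B: 6.9 mi  (cumulative 6.9 mi)
B→C: 56.1 mi  (cumulative 63.1 mi)
C→D: 25.4 mi  (cumulative 88.4 mi)
D→E: 67.2 mi  (cumulative 155.7 mi)
Cumulative distance at E ≈ 156 mi.

156 mi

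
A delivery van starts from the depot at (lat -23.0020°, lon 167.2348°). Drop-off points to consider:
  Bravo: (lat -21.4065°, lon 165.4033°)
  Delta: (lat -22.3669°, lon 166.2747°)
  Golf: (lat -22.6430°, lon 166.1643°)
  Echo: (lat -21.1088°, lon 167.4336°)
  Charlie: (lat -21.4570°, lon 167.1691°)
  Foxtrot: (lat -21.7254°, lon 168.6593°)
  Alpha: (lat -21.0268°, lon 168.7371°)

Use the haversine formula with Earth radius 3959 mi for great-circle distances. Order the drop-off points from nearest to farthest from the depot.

Distances from the depot:
Golf (lat -22.6430°, lon 166.1643°): 72.6 mi
Delta (lat -22.3669°, lon 166.2747°): 75.3 mi
Charlie (lat -21.4570°, lon 167.1691°): 106.8 mi
Foxtrot (lat -21.7254°, lon 168.6593°): 126.8 mi
Echo (lat -21.1088°, lon 167.4336°): 131.4 mi
Bravo (lat -21.4065°, lon 165.4033°): 160.9 mi
Alpha (lat -21.0268°, lon 168.7371°): 167.0 mi

Golf, Delta, Charlie, Foxtrot, Echo, Bravo, Alpha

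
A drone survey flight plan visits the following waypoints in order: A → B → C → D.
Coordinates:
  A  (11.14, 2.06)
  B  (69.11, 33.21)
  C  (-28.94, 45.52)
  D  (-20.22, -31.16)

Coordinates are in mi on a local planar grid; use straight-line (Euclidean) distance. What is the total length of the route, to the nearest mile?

242 mi

Leg distances:
A→B: 65.8 mi  (cumulative 65.8 mi)
B→C: 98.8 mi  (cumulative 164.6 mi)
C→D: 77.2 mi  (cumulative 241.8 mi)
Total route length ≈ 242 mi.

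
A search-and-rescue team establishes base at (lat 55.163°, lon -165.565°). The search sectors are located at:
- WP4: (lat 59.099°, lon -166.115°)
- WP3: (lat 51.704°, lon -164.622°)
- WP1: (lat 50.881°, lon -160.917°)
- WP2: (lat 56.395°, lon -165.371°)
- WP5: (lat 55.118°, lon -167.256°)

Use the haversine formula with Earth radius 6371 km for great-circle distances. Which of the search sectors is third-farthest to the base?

WP3

Distances from the base ((lat 55.163°, lon -165.565°)):
WP1: 568.4 km
WP4: 438.9 km
WP3: 389.7 km
WP2: 137.5 km
WP5: 107.6 km
The third-farthest is WP3 at 389.7 km.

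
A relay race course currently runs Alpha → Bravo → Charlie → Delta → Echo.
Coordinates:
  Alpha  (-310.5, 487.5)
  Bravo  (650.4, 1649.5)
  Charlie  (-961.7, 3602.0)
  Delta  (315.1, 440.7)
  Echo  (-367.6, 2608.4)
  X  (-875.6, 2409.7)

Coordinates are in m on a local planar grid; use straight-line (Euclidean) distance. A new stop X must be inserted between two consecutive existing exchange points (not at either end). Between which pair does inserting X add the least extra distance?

Added distance for inserting X between each consecutive pair:
Alpha–Bravo: 2200.6 m
Bravo–Charlie: 368.3 m
Charlie–Delta: 87.0 m
Delta–Echo: 573.8 m
Smallest added distance is 87.0 m, inserting between Charlie and Delta.

between Charlie and Delta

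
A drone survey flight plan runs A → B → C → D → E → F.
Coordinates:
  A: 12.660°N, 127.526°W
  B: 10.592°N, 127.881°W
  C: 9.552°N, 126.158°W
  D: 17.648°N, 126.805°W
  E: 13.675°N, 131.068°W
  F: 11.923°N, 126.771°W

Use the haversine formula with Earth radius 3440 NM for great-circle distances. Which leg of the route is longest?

Leg distances:
A→B: 125.9 NM
B→C: 119.5 NM
C→D: 487.5 NM
D→E: 342.9 NM
E→F: 272.7 NM
The longest leg is C–D at 487.5 NM.

C–D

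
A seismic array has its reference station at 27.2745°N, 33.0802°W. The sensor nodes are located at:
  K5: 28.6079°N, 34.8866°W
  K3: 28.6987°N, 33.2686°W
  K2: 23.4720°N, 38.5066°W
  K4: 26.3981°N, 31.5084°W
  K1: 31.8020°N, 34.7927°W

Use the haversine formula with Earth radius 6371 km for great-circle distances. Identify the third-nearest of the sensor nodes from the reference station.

Distance to each, sorted:
K3: 159.4 km
K4: 183.9 km
K5: 231.2 km
K1: 530.0 km
K2: 689.8 km
The third-nearest is K5 at 231.2 km.

K5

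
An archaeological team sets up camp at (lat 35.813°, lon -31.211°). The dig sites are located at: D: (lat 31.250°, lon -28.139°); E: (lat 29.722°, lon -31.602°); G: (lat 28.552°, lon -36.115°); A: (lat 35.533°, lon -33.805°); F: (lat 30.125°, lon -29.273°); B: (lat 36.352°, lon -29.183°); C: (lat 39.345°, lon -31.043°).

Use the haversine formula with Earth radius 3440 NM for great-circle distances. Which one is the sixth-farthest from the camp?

A

Distance to each, sorted:
G: 502.0 NM
E: 366.2 NM
F: 355.2 NM
D: 314.1 NM
C: 212.2 NM
A: 127.6 NM
B: 103.6 NM
The sixth-farthest is A at 127.6 NM.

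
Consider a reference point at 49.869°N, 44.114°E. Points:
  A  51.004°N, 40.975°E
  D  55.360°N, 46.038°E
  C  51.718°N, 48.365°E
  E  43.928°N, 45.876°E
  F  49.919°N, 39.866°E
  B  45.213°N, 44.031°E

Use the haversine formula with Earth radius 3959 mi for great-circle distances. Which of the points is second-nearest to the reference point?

F

Distances from the reference point (49.869°N, 44.114°E):
A: 158.8 mi
F: 189.1 mi
C: 225.3 mi
B: 321.7 mi
D: 387.9 mi
E: 418.8 mi
The second-nearest is F at 189.1 mi.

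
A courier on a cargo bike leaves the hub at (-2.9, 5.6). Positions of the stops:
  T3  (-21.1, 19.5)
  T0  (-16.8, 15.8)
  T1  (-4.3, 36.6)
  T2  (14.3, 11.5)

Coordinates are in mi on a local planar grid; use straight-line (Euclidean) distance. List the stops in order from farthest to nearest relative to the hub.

T1, T3, T2, T0

Computing each straight-line distance from (-2.9, 5.6):
T1 (-4.3, 36.6): 31.0 mi
T3 (-21.1, 19.5): 22.9 mi
T2 (14.3, 11.5): 18.2 mi
T0 (-16.8, 15.8): 17.2 mi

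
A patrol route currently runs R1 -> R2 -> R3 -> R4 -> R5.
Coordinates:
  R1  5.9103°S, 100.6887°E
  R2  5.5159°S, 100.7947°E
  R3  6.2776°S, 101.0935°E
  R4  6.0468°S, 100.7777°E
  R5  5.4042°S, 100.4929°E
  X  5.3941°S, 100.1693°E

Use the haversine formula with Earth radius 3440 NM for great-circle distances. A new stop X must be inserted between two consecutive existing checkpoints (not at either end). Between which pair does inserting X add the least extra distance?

between R4 and R5

Added distance for inserting X between each consecutive pair:
R1–R2: 57.4 NM
R2–R3: 65.6 NM
R3–R4: 106.6 NM
R4–R5: 30.6 NM
Smallest added distance is 30.6 NM, inserting between R4 and R5.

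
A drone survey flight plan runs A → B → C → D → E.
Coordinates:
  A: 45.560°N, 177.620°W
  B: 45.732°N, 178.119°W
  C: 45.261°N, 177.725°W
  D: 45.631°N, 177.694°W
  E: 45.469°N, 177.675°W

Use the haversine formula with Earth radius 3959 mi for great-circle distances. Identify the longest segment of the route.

Leg distances:
A→B: 26.9 mi
B→C: 37.7 mi
C→D: 25.6 mi
D→E: 11.2 mi
The longest leg is B–C at 37.7 mi.

B–C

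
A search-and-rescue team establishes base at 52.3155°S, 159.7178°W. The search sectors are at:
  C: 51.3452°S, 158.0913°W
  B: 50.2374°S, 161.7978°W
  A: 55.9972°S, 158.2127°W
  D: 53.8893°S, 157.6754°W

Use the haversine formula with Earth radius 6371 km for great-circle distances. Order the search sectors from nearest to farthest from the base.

C, D, B, A

Distances from the base:
C 51.3452°S, 158.0913°W: 155.3 km
D 53.8893°S, 157.6754°W: 221.8 km
B 50.2374°S, 161.7978°W: 272.6 km
A 55.9972°S, 158.2127°W: 420.9 km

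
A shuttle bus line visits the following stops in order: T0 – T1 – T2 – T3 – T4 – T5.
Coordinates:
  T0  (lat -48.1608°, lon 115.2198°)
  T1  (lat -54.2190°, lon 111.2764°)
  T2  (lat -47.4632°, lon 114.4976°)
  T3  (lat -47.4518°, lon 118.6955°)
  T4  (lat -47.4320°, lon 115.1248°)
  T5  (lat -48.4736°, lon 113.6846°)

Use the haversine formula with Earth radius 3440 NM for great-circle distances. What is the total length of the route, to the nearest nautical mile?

1217 NM

Leg distances:
T0→T1: 392.7 NM  (cumulative 392.7 NM)
T1→T2: 423.5 NM  (cumulative 816.2 NM)
T2→T3: 170.4 NM  (cumulative 986.6 NM)
T3→T4: 145.0 NM  (cumulative 1131.5 NM)
T4→T5: 85.2 NM  (cumulative 1216.8 NM)
Total route length ≈ 1217 NM.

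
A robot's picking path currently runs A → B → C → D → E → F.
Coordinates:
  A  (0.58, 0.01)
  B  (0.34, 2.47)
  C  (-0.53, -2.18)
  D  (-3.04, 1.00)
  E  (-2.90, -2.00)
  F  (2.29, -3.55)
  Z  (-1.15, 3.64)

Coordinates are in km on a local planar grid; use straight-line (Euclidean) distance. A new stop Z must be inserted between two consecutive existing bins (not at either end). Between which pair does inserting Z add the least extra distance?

between B and C

Added distance for inserting Z between each consecutive pair:
A–B: 3.4 km
B–C: 3.0 km
C–D: 5.0 km
D–E: 6.1 km
E–F: 8.5 km
Smallest added distance is 3.0 km, inserting between B and C.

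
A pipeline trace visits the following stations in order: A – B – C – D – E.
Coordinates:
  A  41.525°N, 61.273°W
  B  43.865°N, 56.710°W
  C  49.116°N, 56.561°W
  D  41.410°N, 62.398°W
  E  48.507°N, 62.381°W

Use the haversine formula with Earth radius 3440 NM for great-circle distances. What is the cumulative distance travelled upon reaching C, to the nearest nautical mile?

Leg distances:
A→B: 245.5 NM  (cumulative 245.5 NM)
B→C: 315.3 NM  (cumulative 560.8 NM)
Cumulative distance at C ≈ 561 NM.

561 NM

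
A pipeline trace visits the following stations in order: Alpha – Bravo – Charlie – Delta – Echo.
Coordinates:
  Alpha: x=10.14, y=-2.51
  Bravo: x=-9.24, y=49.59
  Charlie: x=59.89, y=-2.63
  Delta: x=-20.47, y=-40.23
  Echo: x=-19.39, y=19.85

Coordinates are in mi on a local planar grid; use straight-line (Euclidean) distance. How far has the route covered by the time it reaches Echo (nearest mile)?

Leg distances:
Alpha→Bravo: 55.6 mi  (cumulative 55.6 mi)
Bravo→Charlie: 86.6 mi  (cumulative 142.2 mi)
Charlie→Delta: 88.7 mi  (cumulative 230.9 mi)
Delta→Echo: 60.1 mi  (cumulative 291.0 mi)
Cumulative distance at Echo ≈ 291 mi.

291 mi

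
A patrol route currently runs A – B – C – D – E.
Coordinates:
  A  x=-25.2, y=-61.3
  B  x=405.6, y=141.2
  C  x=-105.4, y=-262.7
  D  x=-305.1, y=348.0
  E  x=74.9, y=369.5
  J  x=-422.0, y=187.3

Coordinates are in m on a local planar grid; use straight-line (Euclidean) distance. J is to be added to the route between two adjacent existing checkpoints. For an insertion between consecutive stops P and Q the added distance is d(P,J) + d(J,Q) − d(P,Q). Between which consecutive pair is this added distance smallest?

between C and D

Added distance for inserting J between each consecutive pair:
A–B: 821.1 m
B–C: 727.7 m
C–D: 106.4 m
D–E: 347.4 m
Smallest added distance is 106.4 m, inserting between C and D.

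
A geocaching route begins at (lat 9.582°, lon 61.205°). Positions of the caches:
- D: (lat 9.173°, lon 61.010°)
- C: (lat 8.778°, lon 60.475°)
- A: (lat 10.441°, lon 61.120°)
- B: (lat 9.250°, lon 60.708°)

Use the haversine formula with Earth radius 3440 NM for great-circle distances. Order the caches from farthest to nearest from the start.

Computing each great-circle distance from (lat 9.582°, lon 61.205°):
C (lat 8.778°, lon 60.475°): 64.8 NM
A (lat 10.441°, lon 61.120°): 51.8 NM
B (lat 9.250°, lon 60.708°): 35.6 NM
D (lat 9.173°, lon 61.010°): 27.1 NM

C, A, B, D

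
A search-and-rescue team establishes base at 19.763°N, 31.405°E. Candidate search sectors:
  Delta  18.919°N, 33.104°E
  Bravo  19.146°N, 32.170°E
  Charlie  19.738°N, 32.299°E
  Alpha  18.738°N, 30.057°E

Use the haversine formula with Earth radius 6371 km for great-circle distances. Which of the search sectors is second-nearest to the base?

Bravo

Distance to each, sorted:
Charlie: 93.6 km
Bravo: 105.5 km
Alpha: 181.7 km
Delta: 201.5 km
The second-nearest is Bravo at 105.5 km.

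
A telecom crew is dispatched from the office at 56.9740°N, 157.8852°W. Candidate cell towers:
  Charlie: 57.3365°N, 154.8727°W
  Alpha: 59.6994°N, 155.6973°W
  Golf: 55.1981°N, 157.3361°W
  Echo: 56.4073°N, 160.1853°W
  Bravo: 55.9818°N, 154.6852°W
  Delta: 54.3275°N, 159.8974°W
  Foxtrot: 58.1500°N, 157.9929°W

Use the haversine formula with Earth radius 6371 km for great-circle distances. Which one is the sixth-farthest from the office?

Distances from the office (56.9740°N, 157.8852°W):
Alpha: 328.8 km
Delta: 320.2 km
Bravo: 225.3 km
Golf: 200.4 km
Charlie: 186.1 km
Echo: 153.9 km
Foxtrot: 130.9 km
The sixth-farthest is Echo at 153.9 km.

Echo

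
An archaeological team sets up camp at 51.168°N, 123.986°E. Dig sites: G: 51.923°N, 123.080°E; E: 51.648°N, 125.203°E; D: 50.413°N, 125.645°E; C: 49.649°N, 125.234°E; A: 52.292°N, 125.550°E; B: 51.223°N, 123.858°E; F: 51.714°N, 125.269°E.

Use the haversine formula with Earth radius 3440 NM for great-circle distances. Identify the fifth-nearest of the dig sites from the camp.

Distance to each, sorted:
B: 5.8 NM
E: 53.9 NM
G: 56.6 NM
F: 58.1 NM
D: 77.6 NM
A: 89.1 NM
C: 102.9 NM
The fifth-nearest is D at 77.6 NM.

D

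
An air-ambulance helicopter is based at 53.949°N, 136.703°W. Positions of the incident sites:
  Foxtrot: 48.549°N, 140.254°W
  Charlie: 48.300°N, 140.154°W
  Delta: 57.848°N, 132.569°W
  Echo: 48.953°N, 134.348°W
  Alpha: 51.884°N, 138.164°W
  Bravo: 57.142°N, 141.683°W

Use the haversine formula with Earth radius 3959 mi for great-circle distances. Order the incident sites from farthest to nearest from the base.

Charlie, Foxtrot, Echo, Delta, Bravo, Alpha

Distance from the base at 53.949°N, 136.703°W to each:
Charlie 48.300°N, 140.154°W: 417.9 mi
Foxtrot 48.549°N, 140.254°W: 403.4 mi
Echo 48.953°N, 134.348°W: 359.7 mi
Delta 57.848°N, 132.569°W: 313.3 mi
Bravo 57.142°N, 141.683°W: 294.1 mi
Alpha 51.884°N, 138.164°W: 155.1 mi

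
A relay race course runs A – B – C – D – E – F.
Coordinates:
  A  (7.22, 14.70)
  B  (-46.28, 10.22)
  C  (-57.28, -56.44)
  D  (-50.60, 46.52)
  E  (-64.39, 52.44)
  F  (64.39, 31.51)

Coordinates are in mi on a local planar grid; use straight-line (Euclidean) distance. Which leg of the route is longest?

Leg distances:
A→B: 53.7 mi
B→C: 67.6 mi
C→D: 103.2 mi
D→E: 15.0 mi
E→F: 130.5 mi
The longest leg is E–F at 130.5 mi.

E–F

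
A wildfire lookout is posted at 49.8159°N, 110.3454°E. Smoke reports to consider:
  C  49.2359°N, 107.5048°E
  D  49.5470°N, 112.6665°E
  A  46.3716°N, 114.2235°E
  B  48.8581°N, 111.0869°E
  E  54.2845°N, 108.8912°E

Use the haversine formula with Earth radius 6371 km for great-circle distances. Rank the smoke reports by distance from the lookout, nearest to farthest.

B, D, C, A, E

Distance from the lookout at 49.8159°N, 110.3454°E to each:
B 48.8581°N, 111.0869°E: 119.3 km
D 49.5470°N, 112.6665°E: 169.6 km
C 49.2359°N, 107.5048°E: 214.9 km
A 46.3716°N, 114.2235°E: 479.1 km
E 54.2845°N, 108.8912°E: 506.7 km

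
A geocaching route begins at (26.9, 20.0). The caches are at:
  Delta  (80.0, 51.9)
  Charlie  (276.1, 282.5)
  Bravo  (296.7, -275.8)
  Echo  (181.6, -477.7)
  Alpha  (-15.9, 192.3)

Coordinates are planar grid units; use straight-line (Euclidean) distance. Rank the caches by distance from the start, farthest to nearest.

Distance from the start at (26.9, 20.0) to each:
Echo (181.6, -477.7): 521.2
Bravo (296.7, -275.8): 400.4
Charlie (276.1, 282.5): 361.9
Alpha (-15.9, 192.3): 177.5
Delta (80.0, 51.9): 61.9

Echo, Bravo, Charlie, Alpha, Delta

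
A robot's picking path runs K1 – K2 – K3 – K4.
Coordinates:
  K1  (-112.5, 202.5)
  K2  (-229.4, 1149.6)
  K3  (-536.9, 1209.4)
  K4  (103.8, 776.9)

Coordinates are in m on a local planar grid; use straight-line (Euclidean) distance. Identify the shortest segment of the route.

Leg distances:
K1→K2: 954.3 m
K2→K3: 313.3 m
K3→K4: 773.0 m
The shortest leg is K2–K3 at 313.3 m.

K2–K3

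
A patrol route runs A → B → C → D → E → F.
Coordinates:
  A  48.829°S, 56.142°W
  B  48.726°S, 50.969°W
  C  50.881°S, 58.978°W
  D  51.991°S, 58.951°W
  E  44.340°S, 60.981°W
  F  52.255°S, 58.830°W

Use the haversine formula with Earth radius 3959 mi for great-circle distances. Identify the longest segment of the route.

E–F

Leg distances:
A→B: 235.6 mi
B→C: 386.7 mi
C→D: 76.7 mi
D→E: 536.8 mi
E→F: 555.7 mi
The longest leg is E–F at 555.7 mi.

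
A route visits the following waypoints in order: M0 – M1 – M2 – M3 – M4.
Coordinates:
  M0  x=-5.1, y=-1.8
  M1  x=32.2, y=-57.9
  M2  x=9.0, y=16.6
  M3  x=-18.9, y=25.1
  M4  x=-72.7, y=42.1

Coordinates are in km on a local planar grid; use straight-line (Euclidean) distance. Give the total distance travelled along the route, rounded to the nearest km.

231 km

Leg distances:
M0→M1: 67.4 km  (cumulative 67.4 km)
M1→M2: 78.0 km  (cumulative 145.4 km)
M2→M3: 29.2 km  (cumulative 174.6 km)
M3→M4: 56.4 km  (cumulative 231.0 km)
Total route length ≈ 231 km.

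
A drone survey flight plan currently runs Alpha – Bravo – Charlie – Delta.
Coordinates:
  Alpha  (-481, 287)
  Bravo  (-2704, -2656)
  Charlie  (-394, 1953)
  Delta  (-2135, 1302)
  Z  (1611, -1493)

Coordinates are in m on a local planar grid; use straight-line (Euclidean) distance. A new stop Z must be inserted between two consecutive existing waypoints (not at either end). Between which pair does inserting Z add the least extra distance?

between Bravo and Charlie

Added distance for inserting Z between each consecutive pair:
Alpha–Bravo: 3527.6 m
Bravo–Charlie: 3300.3 m
Charlie–Delta: 6801.9 m
Smallest added distance is 3300.3 m, inserting between Bravo and Charlie.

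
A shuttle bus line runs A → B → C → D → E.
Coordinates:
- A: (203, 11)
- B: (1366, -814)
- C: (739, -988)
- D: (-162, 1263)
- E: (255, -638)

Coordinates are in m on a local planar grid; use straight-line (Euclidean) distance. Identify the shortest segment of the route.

B–C

Leg distances:
A→B: 1425.9 m
B→C: 650.7 m
C→D: 2424.6 m
D→E: 1946.2 m
The shortest leg is B–C at 650.7 m.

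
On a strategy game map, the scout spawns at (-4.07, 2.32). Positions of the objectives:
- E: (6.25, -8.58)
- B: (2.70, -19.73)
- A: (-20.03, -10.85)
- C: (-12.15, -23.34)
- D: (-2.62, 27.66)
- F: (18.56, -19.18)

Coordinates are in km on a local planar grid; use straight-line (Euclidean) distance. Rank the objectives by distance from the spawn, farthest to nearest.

F, C, D, B, A, E

Computing each straight-line distance from (-4.07, 2.32):
F (18.56, -19.18): 31.2 km
C (-12.15, -23.34): 26.9 km
D (-2.62, 27.66): 25.4 km
B (2.70, -19.73): 23.1 km
A (-20.03, -10.85): 20.7 km
E (6.25, -8.58): 15.0 km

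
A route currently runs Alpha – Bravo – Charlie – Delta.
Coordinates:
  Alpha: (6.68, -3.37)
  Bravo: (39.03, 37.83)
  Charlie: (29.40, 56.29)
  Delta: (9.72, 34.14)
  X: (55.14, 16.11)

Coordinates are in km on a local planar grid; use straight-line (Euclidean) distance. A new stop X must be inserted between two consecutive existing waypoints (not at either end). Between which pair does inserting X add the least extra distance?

Added distance for inserting X between each consecutive pair:
Alpha–Bravo: 26.9 km
Bravo–Charlie: 53.9 km
Charlie–Delta: 67.0 km
Smallest added distance is 26.9 km, inserting between Alpha and Bravo.

between Alpha and Bravo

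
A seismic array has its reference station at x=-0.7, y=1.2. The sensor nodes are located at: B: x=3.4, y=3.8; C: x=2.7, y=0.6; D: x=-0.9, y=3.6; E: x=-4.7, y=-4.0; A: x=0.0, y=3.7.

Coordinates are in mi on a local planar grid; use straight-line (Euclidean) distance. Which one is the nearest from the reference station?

Distances from the reference station (x=-0.7, y=1.2):
D: 2.4 mi
A: 2.6 mi
C: 3.5 mi
B: 4.9 mi
E: 6.6 mi
The nearest is D at 2.4 mi.

D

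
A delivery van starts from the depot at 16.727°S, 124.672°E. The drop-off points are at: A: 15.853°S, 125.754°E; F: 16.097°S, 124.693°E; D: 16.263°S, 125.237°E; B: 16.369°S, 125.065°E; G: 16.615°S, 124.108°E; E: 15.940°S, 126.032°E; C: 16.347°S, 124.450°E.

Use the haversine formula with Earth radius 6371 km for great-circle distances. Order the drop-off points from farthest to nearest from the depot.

E, A, D, F, G, B, C

Distances from the depot:
E 15.940°S, 126.032°E: 169.5 km
A 15.853°S, 125.754°E: 150.9 km
D 16.263°S, 125.237°E: 79.3 km
F 16.097°S, 124.693°E: 70.1 km
G 16.615°S, 124.108°E: 61.4 km
B 16.369°S, 125.065°E: 57.8 km
C 16.347°S, 124.450°E: 48.4 km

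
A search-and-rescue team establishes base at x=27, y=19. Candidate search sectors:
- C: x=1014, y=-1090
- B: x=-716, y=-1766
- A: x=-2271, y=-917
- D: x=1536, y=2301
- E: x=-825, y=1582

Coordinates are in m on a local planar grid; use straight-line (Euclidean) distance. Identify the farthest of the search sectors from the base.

D

Distance to each, sorted:
D: 2735.8 m
A: 2481.3 m
B: 1933.5 m
E: 1780.1 m
C: 1484.6 m
The farthest is D at 2735.8 m.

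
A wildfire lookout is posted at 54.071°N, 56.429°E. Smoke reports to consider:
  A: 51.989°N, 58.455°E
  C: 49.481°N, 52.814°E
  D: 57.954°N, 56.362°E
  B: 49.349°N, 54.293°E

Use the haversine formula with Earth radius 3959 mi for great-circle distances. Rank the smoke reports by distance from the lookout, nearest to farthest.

Distances from the lookout:
A 51.989°N, 58.455°E: 166.7 mi
D 57.954°N, 56.362°E: 268.3 mi
B 49.349°N, 54.293°E: 338.8 mi
C 49.481°N, 52.814°E: 352.7 mi

A, D, B, C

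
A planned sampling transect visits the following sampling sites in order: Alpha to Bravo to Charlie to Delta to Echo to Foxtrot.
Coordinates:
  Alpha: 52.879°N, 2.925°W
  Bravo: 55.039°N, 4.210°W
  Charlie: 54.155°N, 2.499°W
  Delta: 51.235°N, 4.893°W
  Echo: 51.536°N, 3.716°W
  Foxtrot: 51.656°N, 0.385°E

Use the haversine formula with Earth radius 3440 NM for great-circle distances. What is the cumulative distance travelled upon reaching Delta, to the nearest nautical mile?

Leg distances:
Alpha→Bravo: 137.4 NM  (cumulative 137.4 NM)
Bravo→Charlie: 79.7 NM  (cumulative 217.1 NM)
Charlie→Delta: 195.7 NM  (cumulative 412.9 NM)
Cumulative distance at Delta ≈ 413 NM.

413 NM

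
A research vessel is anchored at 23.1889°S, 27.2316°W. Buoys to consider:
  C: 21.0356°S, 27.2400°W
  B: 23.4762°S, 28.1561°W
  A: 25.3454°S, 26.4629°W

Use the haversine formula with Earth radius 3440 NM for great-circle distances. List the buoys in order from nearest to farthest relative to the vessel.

B, C, A

Computing each great-circle distance from 23.1889°S, 27.2316°W:
B 23.4762°S, 28.1561°W: 53.8 NM
C 21.0356°S, 27.2400°W: 129.3 NM
A 25.3454°S, 26.4629°W: 136.1 NM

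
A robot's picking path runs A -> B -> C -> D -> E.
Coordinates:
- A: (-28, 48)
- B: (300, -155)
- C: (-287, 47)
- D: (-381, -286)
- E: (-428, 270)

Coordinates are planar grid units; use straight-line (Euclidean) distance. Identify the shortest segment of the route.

C–D

Leg distances:
A→B: 385.7
B→C: 620.8
C→D: 346.0
D→E: 558.0
The shortest leg is C–D at 346.0.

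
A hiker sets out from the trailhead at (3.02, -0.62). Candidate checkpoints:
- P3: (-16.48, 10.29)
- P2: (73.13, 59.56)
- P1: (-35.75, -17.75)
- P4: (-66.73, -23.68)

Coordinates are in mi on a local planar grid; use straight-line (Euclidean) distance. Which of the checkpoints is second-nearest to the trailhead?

Distances from the trailhead ((3.02, -0.62)):
P3: 22.3 mi
P1: 42.4 mi
P4: 73.5 mi
P2: 92.4 mi
The second-nearest is P1 at 42.4 mi.

P1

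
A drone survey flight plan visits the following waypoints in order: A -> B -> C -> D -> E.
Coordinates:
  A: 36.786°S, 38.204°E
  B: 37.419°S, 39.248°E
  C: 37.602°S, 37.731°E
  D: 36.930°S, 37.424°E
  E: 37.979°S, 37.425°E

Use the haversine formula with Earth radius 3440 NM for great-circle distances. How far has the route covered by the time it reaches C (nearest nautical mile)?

Leg distances:
A→B: 62.8 NM  (cumulative 62.8 NM)
B→C: 73.1 NM  (cumulative 135.9 NM)
Cumulative distance at C ≈ 136 NM.

136 NM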